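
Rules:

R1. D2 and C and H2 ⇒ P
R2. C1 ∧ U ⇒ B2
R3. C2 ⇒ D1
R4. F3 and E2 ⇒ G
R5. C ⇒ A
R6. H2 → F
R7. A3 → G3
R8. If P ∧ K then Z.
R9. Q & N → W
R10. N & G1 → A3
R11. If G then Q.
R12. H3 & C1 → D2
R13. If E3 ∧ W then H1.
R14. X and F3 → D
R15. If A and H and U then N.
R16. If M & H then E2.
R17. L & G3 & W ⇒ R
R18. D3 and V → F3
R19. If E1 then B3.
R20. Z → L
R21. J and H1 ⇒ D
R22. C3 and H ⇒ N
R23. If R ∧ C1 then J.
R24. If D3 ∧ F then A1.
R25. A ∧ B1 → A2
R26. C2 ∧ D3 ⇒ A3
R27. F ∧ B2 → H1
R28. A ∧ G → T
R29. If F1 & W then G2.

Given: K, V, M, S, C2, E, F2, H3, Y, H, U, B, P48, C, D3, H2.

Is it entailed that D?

No

Forward chaining from the given facts derives: D1, A, F, N, E2, F3, A1, A3, G, G3, Q, T, W.
Rules concluding D: R14 needs X; R21 needs J — none of these are established.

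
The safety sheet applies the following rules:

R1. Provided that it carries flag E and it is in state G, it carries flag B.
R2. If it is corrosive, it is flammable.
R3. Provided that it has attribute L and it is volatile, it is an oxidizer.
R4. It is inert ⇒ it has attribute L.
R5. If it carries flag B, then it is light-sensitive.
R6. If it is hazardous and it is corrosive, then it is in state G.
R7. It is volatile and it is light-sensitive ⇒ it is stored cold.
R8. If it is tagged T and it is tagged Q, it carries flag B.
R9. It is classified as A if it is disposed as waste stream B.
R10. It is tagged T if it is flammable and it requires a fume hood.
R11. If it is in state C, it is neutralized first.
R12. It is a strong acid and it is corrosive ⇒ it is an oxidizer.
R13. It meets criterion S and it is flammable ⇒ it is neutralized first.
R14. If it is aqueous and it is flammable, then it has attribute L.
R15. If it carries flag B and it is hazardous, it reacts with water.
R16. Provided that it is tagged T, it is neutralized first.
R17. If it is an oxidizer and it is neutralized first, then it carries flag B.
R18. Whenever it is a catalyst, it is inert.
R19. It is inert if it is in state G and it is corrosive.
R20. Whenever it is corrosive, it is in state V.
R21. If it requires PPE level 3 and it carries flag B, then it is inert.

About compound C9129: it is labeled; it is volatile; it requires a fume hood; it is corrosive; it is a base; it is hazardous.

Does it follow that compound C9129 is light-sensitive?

Yes

By R2 (it is corrosive): it is flammable.
By R6 (it is hazardous, it is corrosive): it is in state G.
By R10 (it is flammable, it requires a fume hood): it is tagged T.
By R16 (it is tagged T): it is neutralized first.
By R19 (it is in state G, it is corrosive): it is inert.
By R4 (it is inert): it has attribute L.
By R3 (it has attribute L, it is volatile): it is an oxidizer.
By R17 (it is an oxidizer, it is neutralized first): it carries flag B.
By R5 (it carries flag B): it is light-sensitive.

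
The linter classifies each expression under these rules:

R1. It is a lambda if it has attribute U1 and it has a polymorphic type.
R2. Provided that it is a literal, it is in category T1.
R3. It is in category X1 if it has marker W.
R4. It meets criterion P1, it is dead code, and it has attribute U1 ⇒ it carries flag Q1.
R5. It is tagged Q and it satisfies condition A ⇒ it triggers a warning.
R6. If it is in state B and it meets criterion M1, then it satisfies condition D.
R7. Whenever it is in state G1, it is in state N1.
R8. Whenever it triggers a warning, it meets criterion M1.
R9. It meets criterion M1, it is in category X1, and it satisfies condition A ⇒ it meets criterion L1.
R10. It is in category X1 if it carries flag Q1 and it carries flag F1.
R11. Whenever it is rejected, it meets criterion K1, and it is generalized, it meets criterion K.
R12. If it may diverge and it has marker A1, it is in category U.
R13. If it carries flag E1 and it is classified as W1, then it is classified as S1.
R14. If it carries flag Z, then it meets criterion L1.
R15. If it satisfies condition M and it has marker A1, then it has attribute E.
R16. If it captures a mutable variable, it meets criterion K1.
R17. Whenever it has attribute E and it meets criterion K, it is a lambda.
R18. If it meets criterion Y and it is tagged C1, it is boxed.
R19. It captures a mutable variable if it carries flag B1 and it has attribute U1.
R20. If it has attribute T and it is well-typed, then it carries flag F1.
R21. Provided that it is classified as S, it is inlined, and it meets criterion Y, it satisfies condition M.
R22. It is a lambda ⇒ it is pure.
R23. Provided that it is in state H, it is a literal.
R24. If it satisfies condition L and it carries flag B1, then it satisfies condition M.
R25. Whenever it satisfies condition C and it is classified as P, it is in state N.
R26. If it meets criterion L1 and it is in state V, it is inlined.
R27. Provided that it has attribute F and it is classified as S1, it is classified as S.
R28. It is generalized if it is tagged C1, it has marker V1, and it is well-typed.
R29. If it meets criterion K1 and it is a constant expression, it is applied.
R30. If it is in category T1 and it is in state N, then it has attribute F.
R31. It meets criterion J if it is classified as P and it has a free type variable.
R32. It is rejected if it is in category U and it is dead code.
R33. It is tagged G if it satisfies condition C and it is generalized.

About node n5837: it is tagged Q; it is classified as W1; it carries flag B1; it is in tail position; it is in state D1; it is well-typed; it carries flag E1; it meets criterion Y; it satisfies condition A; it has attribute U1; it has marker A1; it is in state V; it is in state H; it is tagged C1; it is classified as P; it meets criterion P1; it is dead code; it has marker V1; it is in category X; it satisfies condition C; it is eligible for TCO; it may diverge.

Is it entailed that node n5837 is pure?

No

Forward chaining from the given facts derives: carries flag Q1, triggers a warning, meets criterion M1, is in category U, is classified as S1, is boxed, captures a mutable variable, is a literal, is in state N, is generalized, is rejected, is tagged G, is in category T1, meets criterion K1, has attribute F, meets criterion K, is classified as S.
The only rule concluding "it is pure" is R22, which needs "it is a lambda"; that is never established.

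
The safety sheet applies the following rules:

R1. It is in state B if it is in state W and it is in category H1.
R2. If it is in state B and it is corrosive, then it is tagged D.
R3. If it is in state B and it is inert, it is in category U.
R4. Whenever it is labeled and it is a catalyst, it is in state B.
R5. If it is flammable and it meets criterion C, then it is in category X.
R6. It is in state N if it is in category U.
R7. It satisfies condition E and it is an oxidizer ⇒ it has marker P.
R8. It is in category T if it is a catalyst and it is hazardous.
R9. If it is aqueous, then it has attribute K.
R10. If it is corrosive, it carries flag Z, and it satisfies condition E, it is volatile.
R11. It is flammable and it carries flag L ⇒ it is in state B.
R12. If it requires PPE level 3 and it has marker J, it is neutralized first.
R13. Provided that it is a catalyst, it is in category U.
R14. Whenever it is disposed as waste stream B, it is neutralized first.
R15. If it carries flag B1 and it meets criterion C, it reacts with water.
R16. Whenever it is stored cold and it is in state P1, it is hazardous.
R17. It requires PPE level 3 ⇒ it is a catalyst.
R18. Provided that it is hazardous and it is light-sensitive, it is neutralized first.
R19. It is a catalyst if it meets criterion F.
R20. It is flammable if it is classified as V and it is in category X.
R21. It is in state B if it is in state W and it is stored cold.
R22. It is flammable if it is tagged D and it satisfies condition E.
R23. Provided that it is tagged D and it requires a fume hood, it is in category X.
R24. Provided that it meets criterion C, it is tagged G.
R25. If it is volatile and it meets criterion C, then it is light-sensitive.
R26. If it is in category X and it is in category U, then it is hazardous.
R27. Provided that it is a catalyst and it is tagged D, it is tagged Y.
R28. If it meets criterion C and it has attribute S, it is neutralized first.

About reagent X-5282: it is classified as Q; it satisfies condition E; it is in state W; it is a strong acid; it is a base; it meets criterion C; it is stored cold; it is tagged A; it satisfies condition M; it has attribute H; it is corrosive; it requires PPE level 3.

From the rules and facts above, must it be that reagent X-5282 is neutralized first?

Forward chaining from the given facts derives: is a catalyst, is in state B, is tagged G, is tagged D, is in category U, is flammable, is tagged Y, is in category X, is in state N, is hazardous, is in category T.
Rules concluding "it is neutralized first": R12 needs "it has marker J"; R14 needs "it is disposed as waste stream B"; R18 needs "it is light-sensitive"; R28 needs "it has attribute S" — none of these are established.

No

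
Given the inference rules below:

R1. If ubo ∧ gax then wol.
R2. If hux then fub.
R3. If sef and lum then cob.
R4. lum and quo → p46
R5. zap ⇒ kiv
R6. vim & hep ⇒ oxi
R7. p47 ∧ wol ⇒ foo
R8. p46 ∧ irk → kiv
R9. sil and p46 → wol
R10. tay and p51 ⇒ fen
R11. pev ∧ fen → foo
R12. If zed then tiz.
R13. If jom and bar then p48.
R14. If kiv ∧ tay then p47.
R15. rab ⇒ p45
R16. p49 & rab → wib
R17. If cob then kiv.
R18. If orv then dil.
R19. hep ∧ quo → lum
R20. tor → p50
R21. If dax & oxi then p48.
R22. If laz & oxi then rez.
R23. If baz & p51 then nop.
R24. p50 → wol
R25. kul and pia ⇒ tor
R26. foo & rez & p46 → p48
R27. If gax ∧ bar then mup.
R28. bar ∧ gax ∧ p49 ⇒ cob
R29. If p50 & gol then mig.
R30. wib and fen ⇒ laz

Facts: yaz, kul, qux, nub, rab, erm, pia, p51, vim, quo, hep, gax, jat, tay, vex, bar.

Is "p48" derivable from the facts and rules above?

No

Forward chaining from the given facts derives: oxi, fen, p45, lum, tor, mup, p46, p50, wol.
Rules concluding p48: R13 needs jom; R21 needs dax; R26 needs foo — none of these are established.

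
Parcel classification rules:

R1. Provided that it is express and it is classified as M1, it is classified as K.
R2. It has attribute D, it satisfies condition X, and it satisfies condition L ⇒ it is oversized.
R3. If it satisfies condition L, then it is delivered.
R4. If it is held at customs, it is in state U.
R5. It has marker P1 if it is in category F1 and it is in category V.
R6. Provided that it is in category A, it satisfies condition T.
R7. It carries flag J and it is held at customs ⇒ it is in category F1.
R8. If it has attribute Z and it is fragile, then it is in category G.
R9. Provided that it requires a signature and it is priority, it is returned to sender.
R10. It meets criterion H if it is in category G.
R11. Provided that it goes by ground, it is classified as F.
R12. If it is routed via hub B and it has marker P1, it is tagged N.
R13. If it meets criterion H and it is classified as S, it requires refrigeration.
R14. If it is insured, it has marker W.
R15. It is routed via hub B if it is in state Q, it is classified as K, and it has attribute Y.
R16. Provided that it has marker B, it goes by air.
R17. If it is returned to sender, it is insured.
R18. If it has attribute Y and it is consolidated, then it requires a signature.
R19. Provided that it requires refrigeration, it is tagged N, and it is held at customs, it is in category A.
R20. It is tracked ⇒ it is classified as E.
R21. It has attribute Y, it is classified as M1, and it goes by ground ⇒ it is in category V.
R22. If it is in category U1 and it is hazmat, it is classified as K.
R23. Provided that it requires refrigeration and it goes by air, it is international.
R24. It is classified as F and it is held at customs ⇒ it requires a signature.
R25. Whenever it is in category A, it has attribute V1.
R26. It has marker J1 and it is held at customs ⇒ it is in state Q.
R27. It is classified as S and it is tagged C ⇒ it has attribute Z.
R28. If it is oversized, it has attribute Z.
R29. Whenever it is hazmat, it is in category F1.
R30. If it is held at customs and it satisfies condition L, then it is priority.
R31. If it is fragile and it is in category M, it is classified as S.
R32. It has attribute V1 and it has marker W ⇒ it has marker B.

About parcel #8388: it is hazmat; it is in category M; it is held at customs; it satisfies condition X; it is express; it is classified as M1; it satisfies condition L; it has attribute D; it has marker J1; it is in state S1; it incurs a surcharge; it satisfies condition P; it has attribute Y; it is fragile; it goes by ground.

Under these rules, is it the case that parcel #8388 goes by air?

By R1 (it is express, it is classified as M1): it is classified as K.
By R2 (it has attribute D, it satisfies condition X, it satisfies condition L): it is oversized.
By R11 (it goes by ground): it is classified as F.
By R21 (it has attribute Y, it is classified as M1, it goes by ground): it is in category V.
By R24 (it is classified as F, it is held at customs): it requires a signature.
By R26 (it has marker J1, it is held at customs): it is in state Q.
By R28 (it is oversized): it has attribute Z.
By R29 (it is hazmat): it is in category F1.
By R30 (it is held at customs, it satisfies condition L): it is priority.
By R31 (it is fragile, it is in category M): it is classified as S.
By R5 (it is in category F1, it is in category V): it has marker P1.
By R8 (it has attribute Z, it is fragile): it is in category G.
By R9 (it requires a signature, it is priority): it is returned to sender.
By R10 (it is in category G): it meets criterion H.
By R13 (it meets criterion H, it is classified as S): it requires refrigeration.
By R15 (it is in state Q, it is classified as K, it has attribute Y): it is routed via hub B.
By R17 (it is returned to sender): it is insured.
By R12 (it is routed via hub B, it has marker P1): it is tagged N.
By R14 (it is insured): it has marker W.
By R19 (it requires refrigeration, it is tagged N, it is held at customs): it is in category A.
By R25 (it is in category A): it has attribute V1.
By R32 (it has attribute V1, it has marker W): it has marker B.
By R16 (it has marker B): it goes by air.

Yes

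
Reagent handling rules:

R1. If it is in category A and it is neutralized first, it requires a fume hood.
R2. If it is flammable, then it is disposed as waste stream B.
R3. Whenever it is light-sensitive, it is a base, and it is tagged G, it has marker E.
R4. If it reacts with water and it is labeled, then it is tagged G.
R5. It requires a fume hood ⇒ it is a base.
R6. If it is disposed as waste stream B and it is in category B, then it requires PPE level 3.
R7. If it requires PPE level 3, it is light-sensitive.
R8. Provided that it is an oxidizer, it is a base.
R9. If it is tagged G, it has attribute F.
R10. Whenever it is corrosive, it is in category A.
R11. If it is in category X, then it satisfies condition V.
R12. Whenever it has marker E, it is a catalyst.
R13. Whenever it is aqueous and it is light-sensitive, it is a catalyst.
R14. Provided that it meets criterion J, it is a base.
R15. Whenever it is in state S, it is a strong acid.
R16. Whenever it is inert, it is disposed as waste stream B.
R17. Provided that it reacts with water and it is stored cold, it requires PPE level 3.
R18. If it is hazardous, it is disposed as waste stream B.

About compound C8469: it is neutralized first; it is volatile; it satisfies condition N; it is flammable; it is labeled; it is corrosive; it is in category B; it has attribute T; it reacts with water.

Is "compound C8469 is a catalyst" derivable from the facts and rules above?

Yes

By R2 (it is flammable): it is disposed as waste stream B.
By R4 (it reacts with water, it is labeled): it is tagged G.
By R6 (it is disposed as waste stream B, it is in category B): it requires PPE level 3.
By R7 (it requires PPE level 3): it is light-sensitive.
By R10 (it is corrosive): it is in category A.
By R1 (it is in category A, it is neutralized first): it requires a fume hood.
By R5 (it requires a fume hood): it is a base.
By R3 (it is light-sensitive, it is a base, it is tagged G): it has marker E.
By R12 (it has marker E): it is a catalyst.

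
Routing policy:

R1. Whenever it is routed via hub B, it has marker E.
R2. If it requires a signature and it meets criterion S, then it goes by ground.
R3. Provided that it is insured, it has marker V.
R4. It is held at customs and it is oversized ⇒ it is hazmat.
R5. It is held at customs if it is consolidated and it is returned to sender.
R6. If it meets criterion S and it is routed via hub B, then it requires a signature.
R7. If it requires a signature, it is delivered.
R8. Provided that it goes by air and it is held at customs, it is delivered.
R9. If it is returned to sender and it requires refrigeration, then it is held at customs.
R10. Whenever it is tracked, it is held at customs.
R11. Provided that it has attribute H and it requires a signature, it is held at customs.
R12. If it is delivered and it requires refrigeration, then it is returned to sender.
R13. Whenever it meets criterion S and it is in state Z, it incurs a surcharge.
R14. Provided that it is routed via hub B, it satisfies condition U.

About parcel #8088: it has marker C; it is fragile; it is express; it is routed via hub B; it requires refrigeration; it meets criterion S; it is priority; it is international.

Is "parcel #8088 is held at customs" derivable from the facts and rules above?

By R6 (it meets criterion S, it is routed via hub B): it requires a signature.
By R7 (it requires a signature): it is delivered.
By R12 (it is delivered, it requires refrigeration): it is returned to sender.
By R9 (it is returned to sender, it requires refrigeration): it is held at customs.

Yes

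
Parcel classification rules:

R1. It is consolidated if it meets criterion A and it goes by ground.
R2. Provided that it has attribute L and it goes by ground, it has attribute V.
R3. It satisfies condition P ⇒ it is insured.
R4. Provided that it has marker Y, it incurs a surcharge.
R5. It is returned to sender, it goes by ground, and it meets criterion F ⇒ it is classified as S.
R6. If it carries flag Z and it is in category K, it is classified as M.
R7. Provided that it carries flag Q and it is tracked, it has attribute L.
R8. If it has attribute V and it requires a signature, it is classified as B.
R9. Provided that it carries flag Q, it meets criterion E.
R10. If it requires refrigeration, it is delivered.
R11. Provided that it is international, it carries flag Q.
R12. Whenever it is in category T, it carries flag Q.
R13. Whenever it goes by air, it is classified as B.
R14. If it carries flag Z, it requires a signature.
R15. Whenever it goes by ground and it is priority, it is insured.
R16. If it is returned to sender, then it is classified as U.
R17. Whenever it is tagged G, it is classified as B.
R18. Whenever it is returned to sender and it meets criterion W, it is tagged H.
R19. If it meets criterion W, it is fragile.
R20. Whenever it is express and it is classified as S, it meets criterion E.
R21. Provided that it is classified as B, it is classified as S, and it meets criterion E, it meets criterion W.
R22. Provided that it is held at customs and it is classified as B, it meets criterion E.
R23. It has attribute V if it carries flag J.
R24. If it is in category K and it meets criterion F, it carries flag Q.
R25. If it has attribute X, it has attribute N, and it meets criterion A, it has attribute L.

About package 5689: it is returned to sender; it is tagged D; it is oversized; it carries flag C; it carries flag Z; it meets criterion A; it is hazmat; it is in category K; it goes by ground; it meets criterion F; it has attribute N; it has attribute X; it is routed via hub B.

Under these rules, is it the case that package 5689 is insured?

No

Forward chaining from the given facts derives: is consolidated, is classified as S, is classified as M, requires a signature, is classified as U, carries flag Q, has attribute L, has attribute V, is classified as B, meets criterion E, meets criterion W, is tagged H, is fragile.
Rules concluding "it is insured": R3 needs "it satisfies condition P"; R15 needs "it is priority" — none of these are established.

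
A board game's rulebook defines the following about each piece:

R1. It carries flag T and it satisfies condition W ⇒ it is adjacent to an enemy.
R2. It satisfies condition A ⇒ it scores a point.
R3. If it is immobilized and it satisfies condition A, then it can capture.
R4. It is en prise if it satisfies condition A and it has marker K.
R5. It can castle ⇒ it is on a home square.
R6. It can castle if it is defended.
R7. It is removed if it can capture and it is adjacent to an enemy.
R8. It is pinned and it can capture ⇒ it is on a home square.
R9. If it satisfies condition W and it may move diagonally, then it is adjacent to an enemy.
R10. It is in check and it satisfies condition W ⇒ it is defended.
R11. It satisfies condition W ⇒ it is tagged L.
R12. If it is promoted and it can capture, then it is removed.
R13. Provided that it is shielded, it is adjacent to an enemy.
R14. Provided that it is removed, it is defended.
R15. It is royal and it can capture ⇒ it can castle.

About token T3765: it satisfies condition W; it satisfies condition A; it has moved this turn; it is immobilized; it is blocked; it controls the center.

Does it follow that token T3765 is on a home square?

Forward chaining from the given facts derives: scores a point, can capture, is tagged L.
Rules concluding "it is on a home square": R5 needs "it can castle"; R8 needs "it is pinned" — none of these are established.

No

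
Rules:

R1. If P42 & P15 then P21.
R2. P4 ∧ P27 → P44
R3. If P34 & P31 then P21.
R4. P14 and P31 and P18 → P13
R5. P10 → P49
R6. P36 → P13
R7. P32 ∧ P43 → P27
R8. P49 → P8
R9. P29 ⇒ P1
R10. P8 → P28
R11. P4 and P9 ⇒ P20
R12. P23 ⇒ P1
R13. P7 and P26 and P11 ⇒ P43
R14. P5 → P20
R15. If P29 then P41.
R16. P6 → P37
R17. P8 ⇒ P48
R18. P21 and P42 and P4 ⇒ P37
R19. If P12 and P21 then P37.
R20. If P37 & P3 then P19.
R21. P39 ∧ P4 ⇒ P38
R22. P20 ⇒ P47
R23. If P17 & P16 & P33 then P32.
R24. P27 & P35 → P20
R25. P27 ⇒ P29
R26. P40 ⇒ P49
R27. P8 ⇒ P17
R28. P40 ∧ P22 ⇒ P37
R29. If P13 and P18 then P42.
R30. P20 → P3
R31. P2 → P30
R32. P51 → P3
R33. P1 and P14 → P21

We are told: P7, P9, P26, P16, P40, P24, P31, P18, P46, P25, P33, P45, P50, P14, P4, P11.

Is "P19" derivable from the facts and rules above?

P13  (by R4: P14, P31, P18)
P20  (by R11: P4, P9)
P43  (by R13: P7, P26, P11)
P49  (by R26: P40)
P42  (by R29: P13, P18)
P3  (by R30: P20)
P8  (by R8: P49)
P17  (by R27: P8)
P32  (by R23: P17, P16, P33)
P27  (by R7: P32, P43)
P29  (by R25: P27)
P1  (by R9: P29)
P21  (by R33: P1, P14)
P37  (by R18: P21, P42, P4)
P19  (by R20: P37, P3)

Yes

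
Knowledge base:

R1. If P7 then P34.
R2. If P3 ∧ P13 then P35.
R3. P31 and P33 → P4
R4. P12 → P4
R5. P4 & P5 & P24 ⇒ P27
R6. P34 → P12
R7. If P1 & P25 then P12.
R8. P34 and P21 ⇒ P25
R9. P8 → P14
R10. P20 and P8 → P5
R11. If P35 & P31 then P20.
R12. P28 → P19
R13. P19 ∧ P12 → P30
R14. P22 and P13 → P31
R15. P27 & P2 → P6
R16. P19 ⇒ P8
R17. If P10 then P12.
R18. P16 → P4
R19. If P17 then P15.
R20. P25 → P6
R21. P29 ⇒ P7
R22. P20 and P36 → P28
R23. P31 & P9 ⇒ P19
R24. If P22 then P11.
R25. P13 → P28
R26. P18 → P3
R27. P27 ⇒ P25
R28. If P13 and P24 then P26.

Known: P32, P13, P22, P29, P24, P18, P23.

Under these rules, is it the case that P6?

P31  (by R14: P22, P13)
P7  (by R21: P29)
P28  (by R25: P13)
P3  (by R26: P18)
P34  (by R1: P7)
P35  (by R2: P3, P13)
P12  (by R6: P34)
P20  (by R11: P35, P31)
P19  (by R12: P28)
P8  (by R16: P19)
P4  (by R4: P12)
P5  (by R10: P20, P8)
P27  (by R5: P4, P5, P24)
P25  (by R27: P27)
P6  (by R20: P25)

Yes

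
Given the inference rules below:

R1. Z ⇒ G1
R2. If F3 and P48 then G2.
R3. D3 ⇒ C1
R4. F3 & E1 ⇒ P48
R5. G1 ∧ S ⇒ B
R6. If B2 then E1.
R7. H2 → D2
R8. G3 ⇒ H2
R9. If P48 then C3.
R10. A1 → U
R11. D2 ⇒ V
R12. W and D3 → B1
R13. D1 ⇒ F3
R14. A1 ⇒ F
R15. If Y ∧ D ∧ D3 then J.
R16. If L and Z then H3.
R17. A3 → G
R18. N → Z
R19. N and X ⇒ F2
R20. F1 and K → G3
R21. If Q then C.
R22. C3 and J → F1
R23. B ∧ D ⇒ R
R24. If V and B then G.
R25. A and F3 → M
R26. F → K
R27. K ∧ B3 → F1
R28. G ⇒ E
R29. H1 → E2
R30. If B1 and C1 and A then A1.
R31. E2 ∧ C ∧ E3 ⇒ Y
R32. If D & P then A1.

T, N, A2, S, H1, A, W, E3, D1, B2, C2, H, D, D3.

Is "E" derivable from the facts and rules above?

No

Forward chaining from the given facts derives: C1, E1, B1, F3, Z, M, E2, A1, G1, P48, B, C3, U, F, R, K, G2.
The only rule concluding E is R28, which needs G; that is never established.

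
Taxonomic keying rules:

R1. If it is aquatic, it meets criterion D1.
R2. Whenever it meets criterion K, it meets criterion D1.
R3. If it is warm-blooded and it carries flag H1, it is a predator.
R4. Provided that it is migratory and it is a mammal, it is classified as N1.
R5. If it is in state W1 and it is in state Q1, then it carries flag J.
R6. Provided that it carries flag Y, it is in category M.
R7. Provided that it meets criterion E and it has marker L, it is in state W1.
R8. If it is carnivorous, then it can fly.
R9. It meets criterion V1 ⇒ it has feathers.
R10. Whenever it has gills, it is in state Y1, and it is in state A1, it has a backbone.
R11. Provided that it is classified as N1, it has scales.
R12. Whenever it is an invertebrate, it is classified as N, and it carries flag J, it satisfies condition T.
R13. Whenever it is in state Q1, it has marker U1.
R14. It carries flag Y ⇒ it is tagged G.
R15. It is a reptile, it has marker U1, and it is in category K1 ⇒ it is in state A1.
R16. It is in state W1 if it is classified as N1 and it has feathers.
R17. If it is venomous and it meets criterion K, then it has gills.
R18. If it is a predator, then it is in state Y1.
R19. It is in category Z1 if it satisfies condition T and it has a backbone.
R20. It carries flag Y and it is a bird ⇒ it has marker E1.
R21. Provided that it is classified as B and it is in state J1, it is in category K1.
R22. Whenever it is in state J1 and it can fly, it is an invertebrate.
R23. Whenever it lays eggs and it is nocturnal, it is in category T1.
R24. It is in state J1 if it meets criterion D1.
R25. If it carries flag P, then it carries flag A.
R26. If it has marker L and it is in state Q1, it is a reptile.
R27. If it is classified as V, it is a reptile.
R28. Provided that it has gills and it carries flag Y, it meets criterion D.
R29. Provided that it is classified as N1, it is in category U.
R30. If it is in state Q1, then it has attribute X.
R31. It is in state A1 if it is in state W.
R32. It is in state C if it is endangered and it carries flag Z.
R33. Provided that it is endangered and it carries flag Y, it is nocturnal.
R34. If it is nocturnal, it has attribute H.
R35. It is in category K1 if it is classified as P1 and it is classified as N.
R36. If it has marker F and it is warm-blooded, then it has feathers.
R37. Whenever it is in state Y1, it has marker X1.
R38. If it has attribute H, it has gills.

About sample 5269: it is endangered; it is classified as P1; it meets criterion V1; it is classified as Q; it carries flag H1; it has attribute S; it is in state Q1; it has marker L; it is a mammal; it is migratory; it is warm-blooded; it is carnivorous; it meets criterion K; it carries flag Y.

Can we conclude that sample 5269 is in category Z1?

No

Forward chaining from the given facts derives: meets criterion D1, is a predator, is classified as N1, is in category M, can fly, has feathers, has scales, has marker U1, is tagged G, is in state W1, is in state Y1, is in state J1, is a reptile, is in category U, has attribute X, is nocturnal, has attribute H, has marker X1, has gills, carries flag J, is an invertebrate, meets criterion D.
The only rule concluding "it is in category Z1" is R19, which needs "it satisfies condition T"; that is never established.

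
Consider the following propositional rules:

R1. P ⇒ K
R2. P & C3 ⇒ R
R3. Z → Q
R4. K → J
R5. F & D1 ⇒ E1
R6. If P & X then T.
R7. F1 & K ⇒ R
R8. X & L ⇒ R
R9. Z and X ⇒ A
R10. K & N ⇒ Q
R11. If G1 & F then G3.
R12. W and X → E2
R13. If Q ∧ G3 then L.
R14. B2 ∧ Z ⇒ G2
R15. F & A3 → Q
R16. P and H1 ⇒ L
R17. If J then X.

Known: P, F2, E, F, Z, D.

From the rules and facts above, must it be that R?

No

Forward chaining from the given facts derives: K, Q, J, X, T, A.
Rules concluding R: R2 needs C3; R7 needs F1; R8 needs L — none of these are established.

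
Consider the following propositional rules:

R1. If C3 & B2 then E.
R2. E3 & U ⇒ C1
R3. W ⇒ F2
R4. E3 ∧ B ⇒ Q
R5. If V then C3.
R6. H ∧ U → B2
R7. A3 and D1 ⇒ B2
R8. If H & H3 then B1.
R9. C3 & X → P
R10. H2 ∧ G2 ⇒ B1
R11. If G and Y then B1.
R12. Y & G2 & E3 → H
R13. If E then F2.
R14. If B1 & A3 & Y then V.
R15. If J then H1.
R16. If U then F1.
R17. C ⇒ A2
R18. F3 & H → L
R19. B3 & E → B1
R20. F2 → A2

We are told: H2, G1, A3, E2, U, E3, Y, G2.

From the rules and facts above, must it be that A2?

Yes

B1  (by R10: H2, G2)
H  (by R12: Y, G2, E3)
V  (by R14: B1, A3, Y)
C3  (by R5: V)
B2  (by R6: H, U)
E  (by R1: C3, B2)
F2  (by R13: E)
A2  (by R20: F2)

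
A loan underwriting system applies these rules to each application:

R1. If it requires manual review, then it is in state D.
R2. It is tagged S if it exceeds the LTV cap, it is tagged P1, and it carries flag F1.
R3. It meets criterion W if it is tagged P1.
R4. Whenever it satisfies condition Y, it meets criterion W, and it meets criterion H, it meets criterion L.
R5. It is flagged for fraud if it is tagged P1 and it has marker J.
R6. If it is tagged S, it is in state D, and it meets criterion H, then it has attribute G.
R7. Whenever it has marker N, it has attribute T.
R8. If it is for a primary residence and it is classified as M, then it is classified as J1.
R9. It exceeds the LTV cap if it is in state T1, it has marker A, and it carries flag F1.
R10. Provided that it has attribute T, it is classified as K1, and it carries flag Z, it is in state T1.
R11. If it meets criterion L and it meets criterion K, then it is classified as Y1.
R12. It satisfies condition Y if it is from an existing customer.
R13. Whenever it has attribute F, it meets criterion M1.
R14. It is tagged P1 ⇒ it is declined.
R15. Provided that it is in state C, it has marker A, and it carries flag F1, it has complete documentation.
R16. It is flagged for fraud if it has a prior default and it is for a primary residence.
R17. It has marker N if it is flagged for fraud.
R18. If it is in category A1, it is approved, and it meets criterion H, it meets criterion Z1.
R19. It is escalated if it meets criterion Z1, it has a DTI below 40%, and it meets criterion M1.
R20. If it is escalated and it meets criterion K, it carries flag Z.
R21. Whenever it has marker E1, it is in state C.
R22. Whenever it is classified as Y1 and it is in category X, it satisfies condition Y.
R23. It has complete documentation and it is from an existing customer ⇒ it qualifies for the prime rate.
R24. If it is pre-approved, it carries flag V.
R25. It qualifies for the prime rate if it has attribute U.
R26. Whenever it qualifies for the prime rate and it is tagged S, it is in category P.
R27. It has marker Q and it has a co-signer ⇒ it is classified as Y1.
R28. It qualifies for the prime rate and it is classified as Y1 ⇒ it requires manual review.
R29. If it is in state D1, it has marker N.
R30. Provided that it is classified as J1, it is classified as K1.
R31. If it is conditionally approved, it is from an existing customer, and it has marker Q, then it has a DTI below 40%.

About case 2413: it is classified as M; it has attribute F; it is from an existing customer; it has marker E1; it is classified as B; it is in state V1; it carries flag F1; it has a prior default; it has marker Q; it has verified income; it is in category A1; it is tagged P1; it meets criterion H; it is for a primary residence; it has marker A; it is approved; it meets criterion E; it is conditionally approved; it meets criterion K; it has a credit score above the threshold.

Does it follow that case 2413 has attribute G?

By R3 (it is tagged P1): it meets criterion W.
By R8 (it is for a primary residence, it is classified as M): it is classified as J1.
By R12 (it is from an existing customer): it satisfies condition Y.
By R13 (it has attribute F): it meets criterion M1.
By R16 (it has a prior default, it is for a primary residence): it is flagged for fraud.
By R17 (it is flagged for fraud): it has marker N.
By R18 (it is in category A1, it is approved, it meets criterion H): it meets criterion Z1.
By R21 (it has marker E1): it is in state C.
By R30 (it is classified as J1): it is classified as K1.
By R31 (it is conditionally approved, it is from an existing customer, it has marker Q): it has a DTI below 40%.
By R4 (it satisfies condition Y, it meets criterion W, it meets criterion H): it meets criterion L.
By R7 (it has marker N): it has attribute T.
By R11 (it meets criterion L, it meets criterion K): it is classified as Y1.
By R15 (it is in state C, it has marker A, it carries flag F1): it has complete documentation.
By R19 (it meets criterion Z1, it has a DTI below 40%, it meets criterion M1): it is escalated.
By R20 (it is escalated, it meets criterion K): it carries flag Z.
By R23 (it has complete documentation, it is from an existing customer): it qualifies for the prime rate.
By R28 (it qualifies for the prime rate, it is classified as Y1): it requires manual review.
By R1 (it requires manual review): it is in state D.
By R10 (it has attribute T, it is classified as K1, it carries flag Z): it is in state T1.
By R9 (it is in state T1, it has marker A, it carries flag F1): it exceeds the LTV cap.
By R2 (it exceeds the LTV cap, it is tagged P1, it carries flag F1): it is tagged S.
By R6 (it is tagged S, it is in state D, it meets criterion H): it has attribute G.

Yes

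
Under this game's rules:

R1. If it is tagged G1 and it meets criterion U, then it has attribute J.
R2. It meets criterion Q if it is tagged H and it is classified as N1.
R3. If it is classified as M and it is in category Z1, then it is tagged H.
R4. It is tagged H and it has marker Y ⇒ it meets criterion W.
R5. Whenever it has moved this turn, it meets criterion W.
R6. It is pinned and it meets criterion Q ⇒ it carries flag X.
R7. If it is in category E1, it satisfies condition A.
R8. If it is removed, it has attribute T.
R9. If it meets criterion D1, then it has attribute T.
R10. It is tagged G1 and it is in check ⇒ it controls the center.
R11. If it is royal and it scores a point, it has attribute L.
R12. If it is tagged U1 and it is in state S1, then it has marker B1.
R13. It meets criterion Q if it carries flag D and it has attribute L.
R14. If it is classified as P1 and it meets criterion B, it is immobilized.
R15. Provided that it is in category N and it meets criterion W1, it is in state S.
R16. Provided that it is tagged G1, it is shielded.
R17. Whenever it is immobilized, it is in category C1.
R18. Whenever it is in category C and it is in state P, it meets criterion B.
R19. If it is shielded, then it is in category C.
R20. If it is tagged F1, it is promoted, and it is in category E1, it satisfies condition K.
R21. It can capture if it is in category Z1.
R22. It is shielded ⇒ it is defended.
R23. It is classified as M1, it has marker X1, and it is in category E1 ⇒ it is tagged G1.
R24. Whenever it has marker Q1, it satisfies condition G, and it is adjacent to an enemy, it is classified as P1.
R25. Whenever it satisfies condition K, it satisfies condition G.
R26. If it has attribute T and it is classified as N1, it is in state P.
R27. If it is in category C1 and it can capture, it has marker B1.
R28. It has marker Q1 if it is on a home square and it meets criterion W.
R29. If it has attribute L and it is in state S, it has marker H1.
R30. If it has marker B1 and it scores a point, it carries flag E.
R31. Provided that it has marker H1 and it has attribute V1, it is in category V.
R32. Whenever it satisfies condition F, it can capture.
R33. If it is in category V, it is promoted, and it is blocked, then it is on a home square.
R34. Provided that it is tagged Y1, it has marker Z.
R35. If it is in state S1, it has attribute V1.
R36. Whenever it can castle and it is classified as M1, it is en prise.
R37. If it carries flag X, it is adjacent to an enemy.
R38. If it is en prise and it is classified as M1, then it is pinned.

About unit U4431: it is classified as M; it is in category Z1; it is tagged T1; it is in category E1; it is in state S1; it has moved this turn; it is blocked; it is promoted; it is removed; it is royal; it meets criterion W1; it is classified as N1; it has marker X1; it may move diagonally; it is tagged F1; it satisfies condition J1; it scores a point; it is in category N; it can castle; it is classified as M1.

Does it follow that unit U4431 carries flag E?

By R3 (it is classified as M, it is in category Z1): it is tagged H.
By R5 (it has moved this turn): it meets criterion W.
By R8 (it is removed): it has attribute T.
By R11 (it is royal, it scores a point): it has attribute L.
By R15 (it is in category N, it meets criterion W1): it is in state S.
By R20 (it is tagged F1, it is promoted, it is in category E1): it satisfies condition K.
By R21 (it is in category Z1): it can capture.
By R23 (it is classified as M1, it has marker X1, it is in category E1): it is tagged G1.
By R25 (it satisfies condition K): it satisfies condition G.
By R26 (it has attribute T, it is classified as N1): it is in state P.
By R29 (it has attribute L, it is in state S): it has marker H1.
By R35 (it is in state S1): it has attribute V1.
By R36 (it can castle, it is classified as M1): it is en prise.
By R38 (it is en prise, it is classified as M1): it is pinned.
By R2 (it is tagged H, it is classified as N1): it meets criterion Q.
By R6 (it is pinned, it meets criterion Q): it carries flag X.
By R16 (it is tagged G1): it is shielded.
By R19 (it is shielded): it is in category C.
By R31 (it has marker H1, it has attribute V1): it is in category V.
By R33 (it is in category V, it is promoted, it is blocked): it is on a home square.
By R37 (it carries flag X): it is adjacent to an enemy.
By R18 (it is in category C, it is in state P): it meets criterion B.
By R28 (it is on a home square, it meets criterion W): it has marker Q1.
By R24 (it has marker Q1, it satisfies condition G, it is adjacent to an enemy): it is classified as P1.
By R14 (it is classified as P1, it meets criterion B): it is immobilized.
By R17 (it is immobilized): it is in category C1.
By R27 (it is in category C1, it can capture): it has marker B1.
By R30 (it has marker B1, it scores a point): it carries flag E.

Yes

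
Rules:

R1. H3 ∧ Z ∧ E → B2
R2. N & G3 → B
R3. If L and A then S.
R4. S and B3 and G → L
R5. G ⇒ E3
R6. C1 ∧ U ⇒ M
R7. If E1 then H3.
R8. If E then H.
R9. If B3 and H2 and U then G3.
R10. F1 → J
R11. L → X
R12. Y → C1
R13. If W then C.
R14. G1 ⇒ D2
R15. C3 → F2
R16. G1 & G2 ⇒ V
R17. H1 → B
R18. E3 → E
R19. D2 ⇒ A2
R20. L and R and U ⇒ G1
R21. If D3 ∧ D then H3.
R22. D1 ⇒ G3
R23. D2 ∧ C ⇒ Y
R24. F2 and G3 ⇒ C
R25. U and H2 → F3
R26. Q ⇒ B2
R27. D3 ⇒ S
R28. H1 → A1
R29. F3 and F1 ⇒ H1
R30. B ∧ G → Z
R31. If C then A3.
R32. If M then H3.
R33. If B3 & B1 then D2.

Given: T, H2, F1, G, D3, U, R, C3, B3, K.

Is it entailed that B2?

Yes

E3  (by R5: G)
G3  (by R9: B3, H2, U)
F2  (by R15: C3)
E  (by R18: E3)
C  (by R24: F2, G3)
F3  (by R25: U, H2)
S  (by R27: D3)
H1  (by R29: F3, F1)
L  (by R4: S, B3, G)
B  (by R17: H1)
G1  (by R20: L, R, U)
Z  (by R30: B, G)
D2  (by R14: G1)
Y  (by R23: D2, C)
C1  (by R12: Y)
M  (by R6: C1, U)
H3  (by R32: M)
B2  (by R1: H3, Z, E)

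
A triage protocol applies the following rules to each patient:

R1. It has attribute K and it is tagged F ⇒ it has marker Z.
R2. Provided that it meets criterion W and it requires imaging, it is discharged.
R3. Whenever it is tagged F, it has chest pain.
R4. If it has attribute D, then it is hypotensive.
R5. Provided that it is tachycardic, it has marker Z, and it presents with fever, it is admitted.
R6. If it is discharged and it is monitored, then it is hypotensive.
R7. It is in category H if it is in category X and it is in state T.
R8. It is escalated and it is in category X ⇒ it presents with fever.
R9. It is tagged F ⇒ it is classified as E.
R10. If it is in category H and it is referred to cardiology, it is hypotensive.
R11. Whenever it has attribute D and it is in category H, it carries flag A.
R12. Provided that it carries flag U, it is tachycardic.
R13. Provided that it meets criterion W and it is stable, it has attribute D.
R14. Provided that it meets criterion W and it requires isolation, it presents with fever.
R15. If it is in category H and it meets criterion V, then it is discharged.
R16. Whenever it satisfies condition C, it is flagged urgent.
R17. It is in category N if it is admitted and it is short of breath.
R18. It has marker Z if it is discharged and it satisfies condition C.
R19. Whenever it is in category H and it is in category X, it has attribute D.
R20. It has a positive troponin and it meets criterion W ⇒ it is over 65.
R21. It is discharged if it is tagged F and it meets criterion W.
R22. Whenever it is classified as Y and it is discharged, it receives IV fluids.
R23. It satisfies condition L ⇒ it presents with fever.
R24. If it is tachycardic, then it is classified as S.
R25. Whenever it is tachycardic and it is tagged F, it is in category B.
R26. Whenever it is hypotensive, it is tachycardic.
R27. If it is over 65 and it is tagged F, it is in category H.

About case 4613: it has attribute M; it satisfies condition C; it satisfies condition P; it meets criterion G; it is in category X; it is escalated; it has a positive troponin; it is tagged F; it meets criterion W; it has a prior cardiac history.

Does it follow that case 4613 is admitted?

By R8 (it is escalated, it is in category X): it presents with fever.
By R20 (it has a positive troponin, it meets criterion W): it is over 65.
By R21 (it is tagged F, it meets criterion W): it is discharged.
By R27 (it is over 65, it is tagged F): it is in category H.
By R18 (it is discharged, it satisfies condition C): it has marker Z.
By R19 (it is in category H, it is in category X): it has attribute D.
By R4 (it has attribute D): it is hypotensive.
By R26 (it is hypotensive): it is tachycardic.
By R5 (it is tachycardic, it has marker Z, it presents with fever): it is admitted.

Yes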